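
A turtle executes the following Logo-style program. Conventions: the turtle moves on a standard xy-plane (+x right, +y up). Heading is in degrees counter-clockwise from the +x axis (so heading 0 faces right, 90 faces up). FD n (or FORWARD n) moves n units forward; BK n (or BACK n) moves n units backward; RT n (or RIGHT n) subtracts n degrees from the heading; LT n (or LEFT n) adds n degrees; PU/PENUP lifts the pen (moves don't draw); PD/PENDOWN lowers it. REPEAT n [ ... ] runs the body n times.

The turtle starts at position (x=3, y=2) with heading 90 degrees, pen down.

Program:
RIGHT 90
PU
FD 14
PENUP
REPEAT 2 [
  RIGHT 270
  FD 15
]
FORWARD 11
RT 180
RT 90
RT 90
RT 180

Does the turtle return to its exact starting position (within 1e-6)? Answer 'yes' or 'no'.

Answer: no

Derivation:
Executing turtle program step by step:
Start: pos=(3,2), heading=90, pen down
RT 90: heading 90 -> 0
PU: pen up
FD 14: (3,2) -> (17,2) [heading=0, move]
PU: pen up
REPEAT 2 [
  -- iteration 1/2 --
  RT 270: heading 0 -> 90
  FD 15: (17,2) -> (17,17) [heading=90, move]
  -- iteration 2/2 --
  RT 270: heading 90 -> 180
  FD 15: (17,17) -> (2,17) [heading=180, move]
]
FD 11: (2,17) -> (-9,17) [heading=180, move]
RT 180: heading 180 -> 0
RT 90: heading 0 -> 270
RT 90: heading 270 -> 180
RT 180: heading 180 -> 0
Final: pos=(-9,17), heading=0, 0 segment(s) drawn

Start position: (3, 2)
Final position: (-9, 17)
Distance = 19.209; >= 1e-6 -> NOT closed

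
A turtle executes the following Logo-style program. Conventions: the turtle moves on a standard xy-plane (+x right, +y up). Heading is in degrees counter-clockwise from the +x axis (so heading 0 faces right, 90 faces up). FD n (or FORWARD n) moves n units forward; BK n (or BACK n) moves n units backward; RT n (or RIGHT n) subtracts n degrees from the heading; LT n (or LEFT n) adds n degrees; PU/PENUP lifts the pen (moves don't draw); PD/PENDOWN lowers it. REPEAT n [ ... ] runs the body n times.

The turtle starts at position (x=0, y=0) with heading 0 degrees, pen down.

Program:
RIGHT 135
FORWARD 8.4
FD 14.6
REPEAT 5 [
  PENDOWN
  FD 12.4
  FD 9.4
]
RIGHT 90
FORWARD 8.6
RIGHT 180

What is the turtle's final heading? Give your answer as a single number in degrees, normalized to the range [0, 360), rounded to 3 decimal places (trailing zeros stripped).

Executing turtle program step by step:
Start: pos=(0,0), heading=0, pen down
RT 135: heading 0 -> 225
FD 8.4: (0,0) -> (-5.94,-5.94) [heading=225, draw]
FD 14.6: (-5.94,-5.94) -> (-16.263,-16.263) [heading=225, draw]
REPEAT 5 [
  -- iteration 1/5 --
  PD: pen down
  FD 12.4: (-16.263,-16.263) -> (-25.032,-25.032) [heading=225, draw]
  FD 9.4: (-25.032,-25.032) -> (-31.678,-31.678) [heading=225, draw]
  -- iteration 2/5 --
  PD: pen down
  FD 12.4: (-31.678,-31.678) -> (-40.447,-40.447) [heading=225, draw]
  FD 9.4: (-40.447,-40.447) -> (-47.093,-47.093) [heading=225, draw]
  -- iteration 3/5 --
  PD: pen down
  FD 12.4: (-47.093,-47.093) -> (-55.861,-55.861) [heading=225, draw]
  FD 9.4: (-55.861,-55.861) -> (-62.508,-62.508) [heading=225, draw]
  -- iteration 4/5 --
  PD: pen down
  FD 12.4: (-62.508,-62.508) -> (-71.276,-71.276) [heading=225, draw]
  FD 9.4: (-71.276,-71.276) -> (-77.923,-77.923) [heading=225, draw]
  -- iteration 5/5 --
  PD: pen down
  FD 12.4: (-77.923,-77.923) -> (-86.691,-86.691) [heading=225, draw]
  FD 9.4: (-86.691,-86.691) -> (-93.338,-93.338) [heading=225, draw]
]
RT 90: heading 225 -> 135
FD 8.6: (-93.338,-93.338) -> (-99.419,-87.257) [heading=135, draw]
RT 180: heading 135 -> 315
Final: pos=(-99.419,-87.257), heading=315, 13 segment(s) drawn

Answer: 315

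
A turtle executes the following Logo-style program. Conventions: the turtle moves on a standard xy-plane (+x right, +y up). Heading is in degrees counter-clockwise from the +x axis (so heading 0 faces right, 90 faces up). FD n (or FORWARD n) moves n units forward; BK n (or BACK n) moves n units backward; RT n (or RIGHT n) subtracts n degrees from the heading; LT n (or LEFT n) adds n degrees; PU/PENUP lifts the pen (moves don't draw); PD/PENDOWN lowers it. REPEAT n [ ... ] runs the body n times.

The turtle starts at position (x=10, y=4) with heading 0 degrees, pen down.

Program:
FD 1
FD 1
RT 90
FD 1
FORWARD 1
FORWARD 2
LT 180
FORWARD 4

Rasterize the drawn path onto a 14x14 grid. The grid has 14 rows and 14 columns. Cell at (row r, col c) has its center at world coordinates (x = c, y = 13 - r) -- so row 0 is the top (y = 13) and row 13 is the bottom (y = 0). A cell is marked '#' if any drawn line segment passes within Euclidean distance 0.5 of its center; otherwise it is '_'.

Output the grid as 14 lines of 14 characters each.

Segment 0: (10,4) -> (11,4)
Segment 1: (11,4) -> (12,4)
Segment 2: (12,4) -> (12,3)
Segment 3: (12,3) -> (12,2)
Segment 4: (12,2) -> (12,0)
Segment 5: (12,0) -> (12,4)

Answer: ______________
______________
______________
______________
______________
______________
______________
______________
______________
__________###_
____________#_
____________#_
____________#_
____________#_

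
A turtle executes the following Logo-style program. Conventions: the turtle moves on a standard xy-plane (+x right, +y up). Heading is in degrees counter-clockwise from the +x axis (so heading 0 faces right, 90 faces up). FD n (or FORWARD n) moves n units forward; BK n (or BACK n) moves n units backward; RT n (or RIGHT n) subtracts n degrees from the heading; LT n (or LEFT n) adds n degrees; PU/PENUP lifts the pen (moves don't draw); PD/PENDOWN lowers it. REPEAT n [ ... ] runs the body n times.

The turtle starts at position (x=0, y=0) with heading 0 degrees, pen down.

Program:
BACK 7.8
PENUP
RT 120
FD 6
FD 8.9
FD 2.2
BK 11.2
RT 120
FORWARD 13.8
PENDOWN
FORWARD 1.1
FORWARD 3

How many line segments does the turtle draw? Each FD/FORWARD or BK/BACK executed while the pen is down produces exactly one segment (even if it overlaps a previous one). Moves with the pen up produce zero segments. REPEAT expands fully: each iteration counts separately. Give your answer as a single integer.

Executing turtle program step by step:
Start: pos=(0,0), heading=0, pen down
BK 7.8: (0,0) -> (-7.8,0) [heading=0, draw]
PU: pen up
RT 120: heading 0 -> 240
FD 6: (-7.8,0) -> (-10.8,-5.196) [heading=240, move]
FD 8.9: (-10.8,-5.196) -> (-15.25,-12.904) [heading=240, move]
FD 2.2: (-15.25,-12.904) -> (-16.35,-14.809) [heading=240, move]
BK 11.2: (-16.35,-14.809) -> (-10.75,-5.11) [heading=240, move]
RT 120: heading 240 -> 120
FD 13.8: (-10.75,-5.11) -> (-17.65,6.842) [heading=120, move]
PD: pen down
FD 1.1: (-17.65,6.842) -> (-18.2,7.794) [heading=120, draw]
FD 3: (-18.2,7.794) -> (-19.7,10.392) [heading=120, draw]
Final: pos=(-19.7,10.392), heading=120, 3 segment(s) drawn
Segments drawn: 3

Answer: 3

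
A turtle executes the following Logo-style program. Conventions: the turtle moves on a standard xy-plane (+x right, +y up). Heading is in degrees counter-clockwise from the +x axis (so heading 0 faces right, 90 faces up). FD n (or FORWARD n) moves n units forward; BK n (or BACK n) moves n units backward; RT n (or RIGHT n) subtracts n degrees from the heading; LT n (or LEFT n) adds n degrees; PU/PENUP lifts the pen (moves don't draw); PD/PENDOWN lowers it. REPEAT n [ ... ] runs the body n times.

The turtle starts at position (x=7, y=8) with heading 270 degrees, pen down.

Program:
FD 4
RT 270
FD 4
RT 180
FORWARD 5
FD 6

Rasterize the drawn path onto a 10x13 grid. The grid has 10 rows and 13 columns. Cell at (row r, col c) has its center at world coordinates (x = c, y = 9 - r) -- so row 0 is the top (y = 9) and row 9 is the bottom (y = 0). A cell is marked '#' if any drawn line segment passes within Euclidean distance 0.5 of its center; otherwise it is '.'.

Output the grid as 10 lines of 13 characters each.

Segment 0: (7,8) -> (7,4)
Segment 1: (7,4) -> (11,4)
Segment 2: (11,4) -> (6,4)
Segment 3: (6,4) -> (0,4)

Answer: .............
.......#.....
.......#.....
.......#.....
.......#.....
############.
.............
.............
.............
.............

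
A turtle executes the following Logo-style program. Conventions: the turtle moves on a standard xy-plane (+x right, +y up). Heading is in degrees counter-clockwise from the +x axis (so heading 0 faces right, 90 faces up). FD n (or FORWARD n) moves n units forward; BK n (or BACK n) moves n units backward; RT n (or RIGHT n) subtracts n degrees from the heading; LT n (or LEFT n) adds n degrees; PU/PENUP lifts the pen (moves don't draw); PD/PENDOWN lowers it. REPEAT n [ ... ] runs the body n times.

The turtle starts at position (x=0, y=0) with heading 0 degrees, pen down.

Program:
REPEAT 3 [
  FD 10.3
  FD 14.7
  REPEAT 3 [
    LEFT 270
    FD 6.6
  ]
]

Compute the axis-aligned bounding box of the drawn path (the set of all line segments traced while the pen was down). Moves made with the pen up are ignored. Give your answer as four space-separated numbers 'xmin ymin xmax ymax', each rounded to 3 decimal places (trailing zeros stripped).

Answer: -6.6 -6.6 25 25

Derivation:
Executing turtle program step by step:
Start: pos=(0,0), heading=0, pen down
REPEAT 3 [
  -- iteration 1/3 --
  FD 10.3: (0,0) -> (10.3,0) [heading=0, draw]
  FD 14.7: (10.3,0) -> (25,0) [heading=0, draw]
  REPEAT 3 [
    -- iteration 1/3 --
    LT 270: heading 0 -> 270
    FD 6.6: (25,0) -> (25,-6.6) [heading=270, draw]
    -- iteration 2/3 --
    LT 270: heading 270 -> 180
    FD 6.6: (25,-6.6) -> (18.4,-6.6) [heading=180, draw]
    -- iteration 3/3 --
    LT 270: heading 180 -> 90
    FD 6.6: (18.4,-6.6) -> (18.4,0) [heading=90, draw]
  ]
  -- iteration 2/3 --
  FD 10.3: (18.4,0) -> (18.4,10.3) [heading=90, draw]
  FD 14.7: (18.4,10.3) -> (18.4,25) [heading=90, draw]
  REPEAT 3 [
    -- iteration 1/3 --
    LT 270: heading 90 -> 0
    FD 6.6: (18.4,25) -> (25,25) [heading=0, draw]
    -- iteration 2/3 --
    LT 270: heading 0 -> 270
    FD 6.6: (25,25) -> (25,18.4) [heading=270, draw]
    -- iteration 3/3 --
    LT 270: heading 270 -> 180
    FD 6.6: (25,18.4) -> (18.4,18.4) [heading=180, draw]
  ]
  -- iteration 3/3 --
  FD 10.3: (18.4,18.4) -> (8.1,18.4) [heading=180, draw]
  FD 14.7: (8.1,18.4) -> (-6.6,18.4) [heading=180, draw]
  REPEAT 3 [
    -- iteration 1/3 --
    LT 270: heading 180 -> 90
    FD 6.6: (-6.6,18.4) -> (-6.6,25) [heading=90, draw]
    -- iteration 2/3 --
    LT 270: heading 90 -> 0
    FD 6.6: (-6.6,25) -> (0,25) [heading=0, draw]
    -- iteration 3/3 --
    LT 270: heading 0 -> 270
    FD 6.6: (0,25) -> (0,18.4) [heading=270, draw]
  ]
]
Final: pos=(0,18.4), heading=270, 15 segment(s) drawn

Segment endpoints: x in {-6.6, -6.6, 0, 0, 0, 8.1, 10.3, 18.4, 18.4, 18.4, 18.4, 18.4, 25, 25, 25}, y in {-6.6, -6.6, 0, 0, 10.3, 18.4, 18.4, 18.4, 18.4, 18.4, 25, 25, 25, 25}
xmin=-6.6, ymin=-6.6, xmax=25, ymax=25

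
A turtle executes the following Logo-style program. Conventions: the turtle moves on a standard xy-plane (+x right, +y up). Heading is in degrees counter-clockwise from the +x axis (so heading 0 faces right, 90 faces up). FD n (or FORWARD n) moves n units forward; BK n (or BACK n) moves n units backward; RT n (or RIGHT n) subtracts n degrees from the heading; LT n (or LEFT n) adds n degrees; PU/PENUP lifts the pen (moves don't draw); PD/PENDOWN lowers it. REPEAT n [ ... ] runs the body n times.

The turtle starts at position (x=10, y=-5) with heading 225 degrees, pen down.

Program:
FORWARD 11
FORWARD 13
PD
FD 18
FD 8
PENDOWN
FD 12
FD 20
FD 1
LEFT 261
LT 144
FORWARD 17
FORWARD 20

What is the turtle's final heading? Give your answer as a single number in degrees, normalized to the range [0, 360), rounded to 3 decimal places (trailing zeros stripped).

Answer: 270

Derivation:
Executing turtle program step by step:
Start: pos=(10,-5), heading=225, pen down
FD 11: (10,-5) -> (2.222,-12.778) [heading=225, draw]
FD 13: (2.222,-12.778) -> (-6.971,-21.971) [heading=225, draw]
PD: pen down
FD 18: (-6.971,-21.971) -> (-19.698,-34.698) [heading=225, draw]
FD 8: (-19.698,-34.698) -> (-25.355,-40.355) [heading=225, draw]
PD: pen down
FD 12: (-25.355,-40.355) -> (-33.841,-48.841) [heading=225, draw]
FD 20: (-33.841,-48.841) -> (-47.983,-62.983) [heading=225, draw]
FD 1: (-47.983,-62.983) -> (-48.69,-63.69) [heading=225, draw]
LT 261: heading 225 -> 126
LT 144: heading 126 -> 270
FD 17: (-48.69,-63.69) -> (-48.69,-80.69) [heading=270, draw]
FD 20: (-48.69,-80.69) -> (-48.69,-100.69) [heading=270, draw]
Final: pos=(-48.69,-100.69), heading=270, 9 segment(s) drawn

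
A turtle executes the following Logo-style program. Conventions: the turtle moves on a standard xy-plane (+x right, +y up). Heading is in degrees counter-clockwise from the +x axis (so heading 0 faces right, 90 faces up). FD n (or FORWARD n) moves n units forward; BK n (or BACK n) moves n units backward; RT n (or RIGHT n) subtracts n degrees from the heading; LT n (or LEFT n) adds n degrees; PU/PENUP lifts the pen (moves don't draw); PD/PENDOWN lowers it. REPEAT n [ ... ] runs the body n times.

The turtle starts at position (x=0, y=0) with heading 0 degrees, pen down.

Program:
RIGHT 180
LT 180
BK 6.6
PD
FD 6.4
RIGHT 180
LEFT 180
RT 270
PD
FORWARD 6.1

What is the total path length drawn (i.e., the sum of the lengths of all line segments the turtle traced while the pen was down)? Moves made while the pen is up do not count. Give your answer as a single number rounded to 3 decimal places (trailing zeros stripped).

Answer: 19.1

Derivation:
Executing turtle program step by step:
Start: pos=(0,0), heading=0, pen down
RT 180: heading 0 -> 180
LT 180: heading 180 -> 0
BK 6.6: (0,0) -> (-6.6,0) [heading=0, draw]
PD: pen down
FD 6.4: (-6.6,0) -> (-0.2,0) [heading=0, draw]
RT 180: heading 0 -> 180
LT 180: heading 180 -> 0
RT 270: heading 0 -> 90
PD: pen down
FD 6.1: (-0.2,0) -> (-0.2,6.1) [heading=90, draw]
Final: pos=(-0.2,6.1), heading=90, 3 segment(s) drawn

Segment lengths:
  seg 1: (0,0) -> (-6.6,0), length = 6.6
  seg 2: (-6.6,0) -> (-0.2,0), length = 6.4
  seg 3: (-0.2,0) -> (-0.2,6.1), length = 6.1
Total = 19.1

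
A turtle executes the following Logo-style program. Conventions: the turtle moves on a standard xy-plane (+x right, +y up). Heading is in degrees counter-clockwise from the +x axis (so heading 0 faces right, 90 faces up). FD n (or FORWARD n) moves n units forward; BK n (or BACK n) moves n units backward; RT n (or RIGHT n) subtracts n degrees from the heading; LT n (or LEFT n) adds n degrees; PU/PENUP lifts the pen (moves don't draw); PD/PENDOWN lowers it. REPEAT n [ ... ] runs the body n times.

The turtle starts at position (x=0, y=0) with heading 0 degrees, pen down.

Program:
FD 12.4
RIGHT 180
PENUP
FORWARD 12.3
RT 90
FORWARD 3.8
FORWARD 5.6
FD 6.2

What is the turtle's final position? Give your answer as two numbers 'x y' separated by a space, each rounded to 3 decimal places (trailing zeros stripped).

Answer: 0.1 15.6

Derivation:
Executing turtle program step by step:
Start: pos=(0,0), heading=0, pen down
FD 12.4: (0,0) -> (12.4,0) [heading=0, draw]
RT 180: heading 0 -> 180
PU: pen up
FD 12.3: (12.4,0) -> (0.1,0) [heading=180, move]
RT 90: heading 180 -> 90
FD 3.8: (0.1,0) -> (0.1,3.8) [heading=90, move]
FD 5.6: (0.1,3.8) -> (0.1,9.4) [heading=90, move]
FD 6.2: (0.1,9.4) -> (0.1,15.6) [heading=90, move]
Final: pos=(0.1,15.6), heading=90, 1 segment(s) drawn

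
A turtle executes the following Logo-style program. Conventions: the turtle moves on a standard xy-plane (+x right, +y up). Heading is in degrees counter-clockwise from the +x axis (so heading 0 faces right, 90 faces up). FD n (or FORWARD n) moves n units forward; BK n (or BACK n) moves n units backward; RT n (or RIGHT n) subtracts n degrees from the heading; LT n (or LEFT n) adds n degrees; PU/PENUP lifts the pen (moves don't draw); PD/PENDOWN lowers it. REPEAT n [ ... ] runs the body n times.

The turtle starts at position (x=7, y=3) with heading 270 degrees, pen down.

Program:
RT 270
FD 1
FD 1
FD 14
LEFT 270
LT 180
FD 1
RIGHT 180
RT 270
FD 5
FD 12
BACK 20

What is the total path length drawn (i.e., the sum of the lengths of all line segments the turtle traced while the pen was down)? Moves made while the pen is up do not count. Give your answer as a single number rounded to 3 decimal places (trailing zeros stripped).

Answer: 54

Derivation:
Executing turtle program step by step:
Start: pos=(7,3), heading=270, pen down
RT 270: heading 270 -> 0
FD 1: (7,3) -> (8,3) [heading=0, draw]
FD 1: (8,3) -> (9,3) [heading=0, draw]
FD 14: (9,3) -> (23,3) [heading=0, draw]
LT 270: heading 0 -> 270
LT 180: heading 270 -> 90
FD 1: (23,3) -> (23,4) [heading=90, draw]
RT 180: heading 90 -> 270
RT 270: heading 270 -> 0
FD 5: (23,4) -> (28,4) [heading=0, draw]
FD 12: (28,4) -> (40,4) [heading=0, draw]
BK 20: (40,4) -> (20,4) [heading=0, draw]
Final: pos=(20,4), heading=0, 7 segment(s) drawn

Segment lengths:
  seg 1: (7,3) -> (8,3), length = 1
  seg 2: (8,3) -> (9,3), length = 1
  seg 3: (9,3) -> (23,3), length = 14
  seg 4: (23,3) -> (23,4), length = 1
  seg 5: (23,4) -> (28,4), length = 5
  seg 6: (28,4) -> (40,4), length = 12
  seg 7: (40,4) -> (20,4), length = 20
Total = 54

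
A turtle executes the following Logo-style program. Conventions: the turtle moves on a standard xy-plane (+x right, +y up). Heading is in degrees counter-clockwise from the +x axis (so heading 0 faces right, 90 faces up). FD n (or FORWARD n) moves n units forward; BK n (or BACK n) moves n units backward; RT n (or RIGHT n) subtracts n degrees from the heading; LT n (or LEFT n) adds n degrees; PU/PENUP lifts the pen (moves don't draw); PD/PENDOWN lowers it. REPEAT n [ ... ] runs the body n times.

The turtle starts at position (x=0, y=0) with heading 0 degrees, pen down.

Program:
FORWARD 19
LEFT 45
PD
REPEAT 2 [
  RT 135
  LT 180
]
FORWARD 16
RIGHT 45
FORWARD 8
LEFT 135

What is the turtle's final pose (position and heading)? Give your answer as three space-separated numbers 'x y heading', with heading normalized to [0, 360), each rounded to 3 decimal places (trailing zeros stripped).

Answer: 7.686 19.314 225

Derivation:
Executing turtle program step by step:
Start: pos=(0,0), heading=0, pen down
FD 19: (0,0) -> (19,0) [heading=0, draw]
LT 45: heading 0 -> 45
PD: pen down
REPEAT 2 [
  -- iteration 1/2 --
  RT 135: heading 45 -> 270
  LT 180: heading 270 -> 90
  -- iteration 2/2 --
  RT 135: heading 90 -> 315
  LT 180: heading 315 -> 135
]
FD 16: (19,0) -> (7.686,11.314) [heading=135, draw]
RT 45: heading 135 -> 90
FD 8: (7.686,11.314) -> (7.686,19.314) [heading=90, draw]
LT 135: heading 90 -> 225
Final: pos=(7.686,19.314), heading=225, 3 segment(s) drawn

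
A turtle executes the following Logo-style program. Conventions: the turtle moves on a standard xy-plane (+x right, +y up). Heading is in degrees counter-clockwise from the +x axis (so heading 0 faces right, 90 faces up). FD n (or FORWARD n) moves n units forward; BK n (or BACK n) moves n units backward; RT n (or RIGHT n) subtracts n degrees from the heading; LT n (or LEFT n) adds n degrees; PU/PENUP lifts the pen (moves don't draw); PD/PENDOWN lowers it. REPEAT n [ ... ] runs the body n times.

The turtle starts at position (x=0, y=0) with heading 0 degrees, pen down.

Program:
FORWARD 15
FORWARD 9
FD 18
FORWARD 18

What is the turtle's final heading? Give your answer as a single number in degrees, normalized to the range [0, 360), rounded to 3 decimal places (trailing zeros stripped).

Answer: 0

Derivation:
Executing turtle program step by step:
Start: pos=(0,0), heading=0, pen down
FD 15: (0,0) -> (15,0) [heading=0, draw]
FD 9: (15,0) -> (24,0) [heading=0, draw]
FD 18: (24,0) -> (42,0) [heading=0, draw]
FD 18: (42,0) -> (60,0) [heading=0, draw]
Final: pos=(60,0), heading=0, 4 segment(s) drawn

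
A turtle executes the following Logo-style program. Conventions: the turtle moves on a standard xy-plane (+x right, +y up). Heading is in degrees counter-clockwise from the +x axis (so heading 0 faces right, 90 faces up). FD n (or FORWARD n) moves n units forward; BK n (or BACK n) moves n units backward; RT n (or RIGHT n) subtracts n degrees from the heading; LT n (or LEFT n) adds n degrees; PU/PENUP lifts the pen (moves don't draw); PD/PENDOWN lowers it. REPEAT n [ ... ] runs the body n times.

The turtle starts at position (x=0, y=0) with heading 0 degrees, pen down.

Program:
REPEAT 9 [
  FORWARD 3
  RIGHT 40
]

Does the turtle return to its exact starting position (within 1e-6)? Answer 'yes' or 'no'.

Executing turtle program step by step:
Start: pos=(0,0), heading=0, pen down
REPEAT 9 [
  -- iteration 1/9 --
  FD 3: (0,0) -> (3,0) [heading=0, draw]
  RT 40: heading 0 -> 320
  -- iteration 2/9 --
  FD 3: (3,0) -> (5.298,-1.928) [heading=320, draw]
  RT 40: heading 320 -> 280
  -- iteration 3/9 --
  FD 3: (5.298,-1.928) -> (5.819,-4.883) [heading=280, draw]
  RT 40: heading 280 -> 240
  -- iteration 4/9 --
  FD 3: (5.819,-4.883) -> (4.319,-7.481) [heading=240, draw]
  RT 40: heading 240 -> 200
  -- iteration 5/9 --
  FD 3: (4.319,-7.481) -> (1.5,-8.507) [heading=200, draw]
  RT 40: heading 200 -> 160
  -- iteration 6/9 --
  FD 3: (1.5,-8.507) -> (-1.319,-7.481) [heading=160, draw]
  RT 40: heading 160 -> 120
  -- iteration 7/9 --
  FD 3: (-1.319,-7.481) -> (-2.819,-4.883) [heading=120, draw]
  RT 40: heading 120 -> 80
  -- iteration 8/9 --
  FD 3: (-2.819,-4.883) -> (-2.298,-1.928) [heading=80, draw]
  RT 40: heading 80 -> 40
  -- iteration 9/9 --
  FD 3: (-2.298,-1.928) -> (0,0) [heading=40, draw]
  RT 40: heading 40 -> 0
]
Final: pos=(0,0), heading=0, 9 segment(s) drawn

Start position: (0, 0)
Final position: (0, 0)
Distance = 0; < 1e-6 -> CLOSED

Answer: yes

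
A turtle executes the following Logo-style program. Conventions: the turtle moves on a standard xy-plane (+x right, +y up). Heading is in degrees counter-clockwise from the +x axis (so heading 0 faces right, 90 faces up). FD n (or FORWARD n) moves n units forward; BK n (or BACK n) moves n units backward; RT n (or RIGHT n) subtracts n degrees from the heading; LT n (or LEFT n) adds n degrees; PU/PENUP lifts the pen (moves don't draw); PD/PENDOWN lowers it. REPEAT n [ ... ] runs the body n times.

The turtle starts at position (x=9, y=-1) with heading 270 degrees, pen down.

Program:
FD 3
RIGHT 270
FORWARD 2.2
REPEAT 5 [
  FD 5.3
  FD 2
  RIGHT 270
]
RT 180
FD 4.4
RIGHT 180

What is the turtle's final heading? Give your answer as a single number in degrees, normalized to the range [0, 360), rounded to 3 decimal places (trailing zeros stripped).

Executing turtle program step by step:
Start: pos=(9,-1), heading=270, pen down
FD 3: (9,-1) -> (9,-4) [heading=270, draw]
RT 270: heading 270 -> 0
FD 2.2: (9,-4) -> (11.2,-4) [heading=0, draw]
REPEAT 5 [
  -- iteration 1/5 --
  FD 5.3: (11.2,-4) -> (16.5,-4) [heading=0, draw]
  FD 2: (16.5,-4) -> (18.5,-4) [heading=0, draw]
  RT 270: heading 0 -> 90
  -- iteration 2/5 --
  FD 5.3: (18.5,-4) -> (18.5,1.3) [heading=90, draw]
  FD 2: (18.5,1.3) -> (18.5,3.3) [heading=90, draw]
  RT 270: heading 90 -> 180
  -- iteration 3/5 --
  FD 5.3: (18.5,3.3) -> (13.2,3.3) [heading=180, draw]
  FD 2: (13.2,3.3) -> (11.2,3.3) [heading=180, draw]
  RT 270: heading 180 -> 270
  -- iteration 4/5 --
  FD 5.3: (11.2,3.3) -> (11.2,-2) [heading=270, draw]
  FD 2: (11.2,-2) -> (11.2,-4) [heading=270, draw]
  RT 270: heading 270 -> 0
  -- iteration 5/5 --
  FD 5.3: (11.2,-4) -> (16.5,-4) [heading=0, draw]
  FD 2: (16.5,-4) -> (18.5,-4) [heading=0, draw]
  RT 270: heading 0 -> 90
]
RT 180: heading 90 -> 270
FD 4.4: (18.5,-4) -> (18.5,-8.4) [heading=270, draw]
RT 180: heading 270 -> 90
Final: pos=(18.5,-8.4), heading=90, 13 segment(s) drawn

Answer: 90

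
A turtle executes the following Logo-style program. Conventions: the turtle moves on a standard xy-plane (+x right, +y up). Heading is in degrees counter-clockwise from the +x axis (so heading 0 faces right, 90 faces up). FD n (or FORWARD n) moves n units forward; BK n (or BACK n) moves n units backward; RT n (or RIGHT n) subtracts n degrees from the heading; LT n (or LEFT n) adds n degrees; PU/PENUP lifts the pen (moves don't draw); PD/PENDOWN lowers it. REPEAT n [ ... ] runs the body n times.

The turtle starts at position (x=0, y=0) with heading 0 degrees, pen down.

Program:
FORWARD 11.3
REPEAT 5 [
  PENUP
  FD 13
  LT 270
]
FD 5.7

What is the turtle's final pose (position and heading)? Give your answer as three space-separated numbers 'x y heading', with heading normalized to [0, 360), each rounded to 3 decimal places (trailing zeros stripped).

Answer: 24.3 -5.7 270

Derivation:
Executing turtle program step by step:
Start: pos=(0,0), heading=0, pen down
FD 11.3: (0,0) -> (11.3,0) [heading=0, draw]
REPEAT 5 [
  -- iteration 1/5 --
  PU: pen up
  FD 13: (11.3,0) -> (24.3,0) [heading=0, move]
  LT 270: heading 0 -> 270
  -- iteration 2/5 --
  PU: pen up
  FD 13: (24.3,0) -> (24.3,-13) [heading=270, move]
  LT 270: heading 270 -> 180
  -- iteration 3/5 --
  PU: pen up
  FD 13: (24.3,-13) -> (11.3,-13) [heading=180, move]
  LT 270: heading 180 -> 90
  -- iteration 4/5 --
  PU: pen up
  FD 13: (11.3,-13) -> (11.3,0) [heading=90, move]
  LT 270: heading 90 -> 0
  -- iteration 5/5 --
  PU: pen up
  FD 13: (11.3,0) -> (24.3,0) [heading=0, move]
  LT 270: heading 0 -> 270
]
FD 5.7: (24.3,0) -> (24.3,-5.7) [heading=270, move]
Final: pos=(24.3,-5.7), heading=270, 1 segment(s) drawn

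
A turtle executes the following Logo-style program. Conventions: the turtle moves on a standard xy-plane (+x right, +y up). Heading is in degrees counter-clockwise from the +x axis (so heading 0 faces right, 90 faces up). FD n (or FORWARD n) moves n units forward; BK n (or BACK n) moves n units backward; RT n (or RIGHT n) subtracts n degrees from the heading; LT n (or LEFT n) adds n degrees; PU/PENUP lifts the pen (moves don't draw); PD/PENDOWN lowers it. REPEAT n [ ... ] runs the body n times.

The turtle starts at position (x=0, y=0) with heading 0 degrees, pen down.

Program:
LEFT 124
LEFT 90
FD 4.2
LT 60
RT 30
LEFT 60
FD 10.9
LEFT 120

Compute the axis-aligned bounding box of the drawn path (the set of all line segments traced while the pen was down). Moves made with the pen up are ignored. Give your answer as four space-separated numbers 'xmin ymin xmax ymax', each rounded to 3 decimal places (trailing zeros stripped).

Executing turtle program step by step:
Start: pos=(0,0), heading=0, pen down
LT 124: heading 0 -> 124
LT 90: heading 124 -> 214
FD 4.2: (0,0) -> (-3.482,-2.349) [heading=214, draw]
LT 60: heading 214 -> 274
RT 30: heading 274 -> 244
LT 60: heading 244 -> 304
FD 10.9: (-3.482,-2.349) -> (2.613,-11.385) [heading=304, draw]
LT 120: heading 304 -> 64
Final: pos=(2.613,-11.385), heading=64, 2 segment(s) drawn

Segment endpoints: x in {-3.482, 0, 2.613}, y in {-11.385, -2.349, 0}
xmin=-3.482, ymin=-11.385, xmax=2.613, ymax=0

Answer: -3.482 -11.385 2.613 0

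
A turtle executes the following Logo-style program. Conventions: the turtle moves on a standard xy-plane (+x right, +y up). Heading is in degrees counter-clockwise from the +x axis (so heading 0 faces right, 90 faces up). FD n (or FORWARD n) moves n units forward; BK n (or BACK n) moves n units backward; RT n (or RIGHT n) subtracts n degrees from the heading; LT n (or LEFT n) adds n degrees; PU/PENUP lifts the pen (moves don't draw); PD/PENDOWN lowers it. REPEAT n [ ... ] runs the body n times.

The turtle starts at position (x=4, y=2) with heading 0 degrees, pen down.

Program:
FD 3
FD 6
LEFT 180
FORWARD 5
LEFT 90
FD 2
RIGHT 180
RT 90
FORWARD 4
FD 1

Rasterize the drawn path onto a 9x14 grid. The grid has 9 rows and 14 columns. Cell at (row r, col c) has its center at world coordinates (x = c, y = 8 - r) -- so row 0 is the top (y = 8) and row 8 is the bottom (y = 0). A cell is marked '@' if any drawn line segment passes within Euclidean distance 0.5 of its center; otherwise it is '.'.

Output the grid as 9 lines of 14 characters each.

Answer: ..............
..............
..............
..............
..............
..............
....@@@@@@@@@@
........@.....
........@@@@@@

Derivation:
Segment 0: (4,2) -> (7,2)
Segment 1: (7,2) -> (13,2)
Segment 2: (13,2) -> (8,2)
Segment 3: (8,2) -> (8,0)
Segment 4: (8,0) -> (12,0)
Segment 5: (12,0) -> (13,0)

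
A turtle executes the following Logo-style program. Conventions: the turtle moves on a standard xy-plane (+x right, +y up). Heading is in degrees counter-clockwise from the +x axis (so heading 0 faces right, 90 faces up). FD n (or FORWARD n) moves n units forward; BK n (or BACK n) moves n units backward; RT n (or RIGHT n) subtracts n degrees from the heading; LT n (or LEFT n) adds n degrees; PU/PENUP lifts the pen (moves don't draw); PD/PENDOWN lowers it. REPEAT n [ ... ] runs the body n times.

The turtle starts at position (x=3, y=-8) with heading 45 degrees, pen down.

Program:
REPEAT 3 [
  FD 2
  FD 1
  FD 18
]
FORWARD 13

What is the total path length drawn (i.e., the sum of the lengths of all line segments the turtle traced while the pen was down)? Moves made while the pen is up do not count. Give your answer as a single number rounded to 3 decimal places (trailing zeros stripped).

Answer: 76

Derivation:
Executing turtle program step by step:
Start: pos=(3,-8), heading=45, pen down
REPEAT 3 [
  -- iteration 1/3 --
  FD 2: (3,-8) -> (4.414,-6.586) [heading=45, draw]
  FD 1: (4.414,-6.586) -> (5.121,-5.879) [heading=45, draw]
  FD 18: (5.121,-5.879) -> (17.849,6.849) [heading=45, draw]
  -- iteration 2/3 --
  FD 2: (17.849,6.849) -> (19.263,8.263) [heading=45, draw]
  FD 1: (19.263,8.263) -> (19.971,8.971) [heading=45, draw]
  FD 18: (19.971,8.971) -> (32.698,21.698) [heading=45, draw]
  -- iteration 3/3 --
  FD 2: (32.698,21.698) -> (34.113,23.113) [heading=45, draw]
  FD 1: (34.113,23.113) -> (34.82,23.82) [heading=45, draw]
  FD 18: (34.82,23.82) -> (47.548,36.548) [heading=45, draw]
]
FD 13: (47.548,36.548) -> (56.74,45.74) [heading=45, draw]
Final: pos=(56.74,45.74), heading=45, 10 segment(s) drawn

Segment lengths:
  seg 1: (3,-8) -> (4.414,-6.586), length = 2
  seg 2: (4.414,-6.586) -> (5.121,-5.879), length = 1
  seg 3: (5.121,-5.879) -> (17.849,6.849), length = 18
  seg 4: (17.849,6.849) -> (19.263,8.263), length = 2
  seg 5: (19.263,8.263) -> (19.971,8.971), length = 1
  seg 6: (19.971,8.971) -> (32.698,21.698), length = 18
  seg 7: (32.698,21.698) -> (34.113,23.113), length = 2
  seg 8: (34.113,23.113) -> (34.82,23.82), length = 1
  seg 9: (34.82,23.82) -> (47.548,36.548), length = 18
  seg 10: (47.548,36.548) -> (56.74,45.74), length = 13
Total = 76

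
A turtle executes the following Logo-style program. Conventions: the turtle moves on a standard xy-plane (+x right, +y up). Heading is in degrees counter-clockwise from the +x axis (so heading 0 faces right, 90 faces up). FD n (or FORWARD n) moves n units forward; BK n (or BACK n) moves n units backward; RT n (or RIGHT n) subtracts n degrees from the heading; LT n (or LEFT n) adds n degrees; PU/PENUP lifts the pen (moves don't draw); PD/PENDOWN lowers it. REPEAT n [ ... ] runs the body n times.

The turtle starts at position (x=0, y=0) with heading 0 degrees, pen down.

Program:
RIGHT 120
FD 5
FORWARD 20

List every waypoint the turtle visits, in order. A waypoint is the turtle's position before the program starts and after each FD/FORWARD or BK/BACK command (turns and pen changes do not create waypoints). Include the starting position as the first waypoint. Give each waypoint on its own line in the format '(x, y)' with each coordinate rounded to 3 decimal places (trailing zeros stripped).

Executing turtle program step by step:
Start: pos=(0,0), heading=0, pen down
RT 120: heading 0 -> 240
FD 5: (0,0) -> (-2.5,-4.33) [heading=240, draw]
FD 20: (-2.5,-4.33) -> (-12.5,-21.651) [heading=240, draw]
Final: pos=(-12.5,-21.651), heading=240, 2 segment(s) drawn
Waypoints (3 total):
(0, 0)
(-2.5, -4.33)
(-12.5, -21.651)

Answer: (0, 0)
(-2.5, -4.33)
(-12.5, -21.651)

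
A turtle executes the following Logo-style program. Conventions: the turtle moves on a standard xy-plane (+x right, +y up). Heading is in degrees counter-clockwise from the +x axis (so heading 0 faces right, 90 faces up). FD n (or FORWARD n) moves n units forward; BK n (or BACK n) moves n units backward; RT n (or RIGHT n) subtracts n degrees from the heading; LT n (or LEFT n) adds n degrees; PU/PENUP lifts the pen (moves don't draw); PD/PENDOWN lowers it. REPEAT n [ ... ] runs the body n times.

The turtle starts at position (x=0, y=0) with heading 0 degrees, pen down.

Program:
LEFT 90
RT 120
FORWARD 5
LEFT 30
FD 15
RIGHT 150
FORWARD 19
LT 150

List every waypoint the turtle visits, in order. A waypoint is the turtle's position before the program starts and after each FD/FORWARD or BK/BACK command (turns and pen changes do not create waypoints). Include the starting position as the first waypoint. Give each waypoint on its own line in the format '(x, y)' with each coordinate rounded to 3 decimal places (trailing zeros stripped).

Executing turtle program step by step:
Start: pos=(0,0), heading=0, pen down
LT 90: heading 0 -> 90
RT 120: heading 90 -> 330
FD 5: (0,0) -> (4.33,-2.5) [heading=330, draw]
LT 30: heading 330 -> 0
FD 15: (4.33,-2.5) -> (19.33,-2.5) [heading=0, draw]
RT 150: heading 0 -> 210
FD 19: (19.33,-2.5) -> (2.876,-12) [heading=210, draw]
LT 150: heading 210 -> 0
Final: pos=(2.876,-12), heading=0, 3 segment(s) drawn
Waypoints (4 total):
(0, 0)
(4.33, -2.5)
(19.33, -2.5)
(2.876, -12)

Answer: (0, 0)
(4.33, -2.5)
(19.33, -2.5)
(2.876, -12)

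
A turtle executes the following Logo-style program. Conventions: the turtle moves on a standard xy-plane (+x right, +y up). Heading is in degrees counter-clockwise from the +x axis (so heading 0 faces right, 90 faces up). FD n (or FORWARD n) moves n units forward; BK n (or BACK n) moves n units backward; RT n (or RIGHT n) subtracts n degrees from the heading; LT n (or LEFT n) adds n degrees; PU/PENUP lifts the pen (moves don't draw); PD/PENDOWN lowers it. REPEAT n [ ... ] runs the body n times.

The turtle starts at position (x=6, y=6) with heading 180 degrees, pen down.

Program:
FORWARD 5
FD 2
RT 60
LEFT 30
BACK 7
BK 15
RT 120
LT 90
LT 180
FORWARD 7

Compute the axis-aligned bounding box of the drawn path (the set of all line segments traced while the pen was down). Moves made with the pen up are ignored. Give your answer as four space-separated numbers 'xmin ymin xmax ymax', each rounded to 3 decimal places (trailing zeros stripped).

Answer: -1 -11.062 21.553 6

Derivation:
Executing turtle program step by step:
Start: pos=(6,6), heading=180, pen down
FD 5: (6,6) -> (1,6) [heading=180, draw]
FD 2: (1,6) -> (-1,6) [heading=180, draw]
RT 60: heading 180 -> 120
LT 30: heading 120 -> 150
BK 7: (-1,6) -> (5.062,2.5) [heading=150, draw]
BK 15: (5.062,2.5) -> (18.053,-5) [heading=150, draw]
RT 120: heading 150 -> 30
LT 90: heading 30 -> 120
LT 180: heading 120 -> 300
FD 7: (18.053,-5) -> (21.553,-11.062) [heading=300, draw]
Final: pos=(21.553,-11.062), heading=300, 5 segment(s) drawn

Segment endpoints: x in {-1, 1, 5.062, 6, 18.053, 21.553}, y in {-11.062, -5, 2.5, 6, 6}
xmin=-1, ymin=-11.062, xmax=21.553, ymax=6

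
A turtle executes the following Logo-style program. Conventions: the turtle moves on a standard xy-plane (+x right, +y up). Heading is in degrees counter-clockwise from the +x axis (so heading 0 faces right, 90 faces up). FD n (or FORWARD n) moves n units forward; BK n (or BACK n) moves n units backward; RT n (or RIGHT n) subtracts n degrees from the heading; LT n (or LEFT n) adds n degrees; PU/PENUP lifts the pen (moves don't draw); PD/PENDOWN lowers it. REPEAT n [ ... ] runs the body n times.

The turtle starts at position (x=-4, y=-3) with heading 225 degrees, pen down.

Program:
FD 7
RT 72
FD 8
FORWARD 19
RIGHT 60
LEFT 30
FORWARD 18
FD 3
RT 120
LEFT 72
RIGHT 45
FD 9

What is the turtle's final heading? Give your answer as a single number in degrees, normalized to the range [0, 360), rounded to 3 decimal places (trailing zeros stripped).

Executing turtle program step by step:
Start: pos=(-4,-3), heading=225, pen down
FD 7: (-4,-3) -> (-8.95,-7.95) [heading=225, draw]
RT 72: heading 225 -> 153
FD 8: (-8.95,-7.95) -> (-16.078,-4.318) [heading=153, draw]
FD 19: (-16.078,-4.318) -> (-33.007,4.308) [heading=153, draw]
RT 60: heading 153 -> 93
LT 30: heading 93 -> 123
FD 18: (-33.007,4.308) -> (-42.81,19.404) [heading=123, draw]
FD 3: (-42.81,19.404) -> (-44.444,21.92) [heading=123, draw]
RT 120: heading 123 -> 3
LT 72: heading 3 -> 75
RT 45: heading 75 -> 30
FD 9: (-44.444,21.92) -> (-36.65,26.42) [heading=30, draw]
Final: pos=(-36.65,26.42), heading=30, 6 segment(s) drawn

Answer: 30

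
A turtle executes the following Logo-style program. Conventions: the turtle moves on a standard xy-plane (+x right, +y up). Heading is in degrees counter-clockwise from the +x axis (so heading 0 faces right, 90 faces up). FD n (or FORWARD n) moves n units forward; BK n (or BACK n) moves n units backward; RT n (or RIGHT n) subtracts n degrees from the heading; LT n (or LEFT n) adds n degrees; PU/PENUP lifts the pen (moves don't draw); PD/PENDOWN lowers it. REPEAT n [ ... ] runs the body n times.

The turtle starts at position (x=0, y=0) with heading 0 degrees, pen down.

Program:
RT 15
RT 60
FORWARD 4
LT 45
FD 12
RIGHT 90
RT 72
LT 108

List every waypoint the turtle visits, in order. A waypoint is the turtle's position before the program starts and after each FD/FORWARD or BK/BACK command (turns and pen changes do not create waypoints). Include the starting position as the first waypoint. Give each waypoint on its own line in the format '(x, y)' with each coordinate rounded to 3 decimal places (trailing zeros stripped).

Executing turtle program step by step:
Start: pos=(0,0), heading=0, pen down
RT 15: heading 0 -> 345
RT 60: heading 345 -> 285
FD 4: (0,0) -> (1.035,-3.864) [heading=285, draw]
LT 45: heading 285 -> 330
FD 12: (1.035,-3.864) -> (11.428,-9.864) [heading=330, draw]
RT 90: heading 330 -> 240
RT 72: heading 240 -> 168
LT 108: heading 168 -> 276
Final: pos=(11.428,-9.864), heading=276, 2 segment(s) drawn
Waypoints (3 total):
(0, 0)
(1.035, -3.864)
(11.428, -9.864)

Answer: (0, 0)
(1.035, -3.864)
(11.428, -9.864)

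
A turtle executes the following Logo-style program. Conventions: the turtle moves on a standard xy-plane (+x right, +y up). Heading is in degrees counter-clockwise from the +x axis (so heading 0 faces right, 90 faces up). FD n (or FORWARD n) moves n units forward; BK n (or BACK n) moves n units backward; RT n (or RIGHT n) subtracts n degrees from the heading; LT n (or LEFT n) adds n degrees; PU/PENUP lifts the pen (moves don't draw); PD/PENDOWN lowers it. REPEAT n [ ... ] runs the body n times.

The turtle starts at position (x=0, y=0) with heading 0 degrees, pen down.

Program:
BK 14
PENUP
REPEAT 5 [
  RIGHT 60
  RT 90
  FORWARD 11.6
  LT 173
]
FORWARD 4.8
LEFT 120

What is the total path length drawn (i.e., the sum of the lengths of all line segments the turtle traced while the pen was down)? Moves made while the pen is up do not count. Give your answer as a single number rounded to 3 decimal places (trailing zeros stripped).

Executing turtle program step by step:
Start: pos=(0,0), heading=0, pen down
BK 14: (0,0) -> (-14,0) [heading=0, draw]
PU: pen up
REPEAT 5 [
  -- iteration 1/5 --
  RT 60: heading 0 -> 300
  RT 90: heading 300 -> 210
  FD 11.6: (-14,0) -> (-24.046,-5.8) [heading=210, move]
  LT 173: heading 210 -> 23
  -- iteration 2/5 --
  RT 60: heading 23 -> 323
  RT 90: heading 323 -> 233
  FD 11.6: (-24.046,-5.8) -> (-31.027,-15.064) [heading=233, move]
  LT 173: heading 233 -> 46
  -- iteration 3/5 --
  RT 60: heading 46 -> 346
  RT 90: heading 346 -> 256
  FD 11.6: (-31.027,-15.064) -> (-33.833,-26.32) [heading=256, move]
  LT 173: heading 256 -> 69
  -- iteration 4/5 --
  RT 60: heading 69 -> 9
  RT 90: heading 9 -> 279
  FD 11.6: (-33.833,-26.32) -> (-32.019,-37.777) [heading=279, move]
  LT 173: heading 279 -> 92
  -- iteration 5/5 --
  RT 60: heading 92 -> 32
  RT 90: heading 32 -> 302
  FD 11.6: (-32.019,-37.777) -> (-25.872,-47.614) [heading=302, move]
  LT 173: heading 302 -> 115
]
FD 4.8: (-25.872,-47.614) -> (-27.9,-43.264) [heading=115, move]
LT 120: heading 115 -> 235
Final: pos=(-27.9,-43.264), heading=235, 1 segment(s) drawn

Segment lengths:
  seg 1: (0,0) -> (-14,0), length = 14
Total = 14

Answer: 14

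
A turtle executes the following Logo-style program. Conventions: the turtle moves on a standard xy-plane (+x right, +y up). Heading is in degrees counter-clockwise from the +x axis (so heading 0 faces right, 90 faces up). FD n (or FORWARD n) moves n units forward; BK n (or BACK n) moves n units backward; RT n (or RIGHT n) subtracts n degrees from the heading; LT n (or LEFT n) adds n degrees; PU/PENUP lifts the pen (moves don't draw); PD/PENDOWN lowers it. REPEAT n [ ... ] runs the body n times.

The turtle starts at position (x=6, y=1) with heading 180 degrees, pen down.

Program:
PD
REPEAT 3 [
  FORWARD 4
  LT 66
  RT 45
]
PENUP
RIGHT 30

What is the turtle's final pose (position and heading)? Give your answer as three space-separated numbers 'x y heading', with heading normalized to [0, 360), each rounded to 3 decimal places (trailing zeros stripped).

Executing turtle program step by step:
Start: pos=(6,1), heading=180, pen down
PD: pen down
REPEAT 3 [
  -- iteration 1/3 --
  FD 4: (6,1) -> (2,1) [heading=180, draw]
  LT 66: heading 180 -> 246
  RT 45: heading 246 -> 201
  -- iteration 2/3 --
  FD 4: (2,1) -> (-1.734,-0.433) [heading=201, draw]
  LT 66: heading 201 -> 267
  RT 45: heading 267 -> 222
  -- iteration 3/3 --
  FD 4: (-1.734,-0.433) -> (-4.707,-3.11) [heading=222, draw]
  LT 66: heading 222 -> 288
  RT 45: heading 288 -> 243
]
PU: pen up
RT 30: heading 243 -> 213
Final: pos=(-4.707,-3.11), heading=213, 3 segment(s) drawn

Answer: -4.707 -3.11 213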